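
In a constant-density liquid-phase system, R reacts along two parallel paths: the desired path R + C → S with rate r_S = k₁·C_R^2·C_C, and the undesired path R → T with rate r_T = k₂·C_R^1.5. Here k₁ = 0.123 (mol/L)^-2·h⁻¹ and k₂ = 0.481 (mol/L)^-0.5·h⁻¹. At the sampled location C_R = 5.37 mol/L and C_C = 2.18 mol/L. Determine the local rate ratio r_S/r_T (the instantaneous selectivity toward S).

1.29

S_{S/T} = r_S/r_T = (k₁·C_R^2·C_C)/(k₂·C_R^1.5) = (k₁/k₂)·C_R^0.5·C_C.
= (0.123×5.370^2×2.180) / (0.481×5.370^1.5) = 7.732/5.986 = 1.29.
Since the desired path is higher order in R, keeping C_R high (PFR or concentrated feed) favours S.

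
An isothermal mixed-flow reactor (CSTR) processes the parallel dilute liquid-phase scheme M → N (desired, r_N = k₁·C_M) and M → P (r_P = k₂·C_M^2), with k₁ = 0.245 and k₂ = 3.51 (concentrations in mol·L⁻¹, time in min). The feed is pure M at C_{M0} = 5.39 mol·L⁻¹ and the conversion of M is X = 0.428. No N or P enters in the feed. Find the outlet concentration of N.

Exit C_M = C_{M0}(1−X) = 5.39×0.572 = 3.083 mol·L⁻¹.
Rates in a CSTR are evaluated at the outlet concentration: r_N = 0.245×3.083 = 0.7554, r_P = 3.51×3.083^2 = 33.36.
Fraction of consumed M going to N: r_N/(r_N+r_P) = 0.02214.
C_N = 0.02214·C_{M0}·X = 0.02214×5.39×0.428 = 0.0511 mol·L⁻¹.

0.0511 mol·L⁻¹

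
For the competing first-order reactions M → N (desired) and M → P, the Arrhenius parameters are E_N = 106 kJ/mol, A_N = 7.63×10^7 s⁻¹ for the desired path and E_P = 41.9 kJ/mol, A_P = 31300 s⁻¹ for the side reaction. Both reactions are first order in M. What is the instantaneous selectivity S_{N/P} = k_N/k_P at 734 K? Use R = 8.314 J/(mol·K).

0.0669

k_N/k_P = (A_N/A_P)·exp[−(E_N−E_P)/(RT)] = (A_N/A_P)·exp[(E_P−E_N)/(RT)].
(E_P−E_N)/(RT) = (41.9−106)×10³/(8.314×734) = -64100/6102 = -10.50.
k_N/k_P = (7.63×10^7/31300)·exp(-10.50) = 2438 × 2.743×10^-5 = 0.0669.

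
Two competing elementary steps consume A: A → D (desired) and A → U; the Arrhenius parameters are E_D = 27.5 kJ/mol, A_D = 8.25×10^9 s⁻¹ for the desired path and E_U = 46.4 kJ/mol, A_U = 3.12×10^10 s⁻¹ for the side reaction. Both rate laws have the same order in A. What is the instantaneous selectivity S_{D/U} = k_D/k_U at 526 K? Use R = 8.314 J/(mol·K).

Since both paths have the same order in A, the concentration cancels and S_{D/U} = k_D/k_U = (A_D/A_U)·exp[(E_U−E_D)/(RT)].
(E_U−E_D)/(RT) = (46.4−27.5)×10³/(8.314×526) = 18900/4373 = 4.322.
k_D/k_U = (8.25×10^9/3.12×10^10)·exp(4.322) = 0.2644 × 75.33 = 19.9.
Since E_D < E_U, lowering the temperature improves selectivity toward D.

19.9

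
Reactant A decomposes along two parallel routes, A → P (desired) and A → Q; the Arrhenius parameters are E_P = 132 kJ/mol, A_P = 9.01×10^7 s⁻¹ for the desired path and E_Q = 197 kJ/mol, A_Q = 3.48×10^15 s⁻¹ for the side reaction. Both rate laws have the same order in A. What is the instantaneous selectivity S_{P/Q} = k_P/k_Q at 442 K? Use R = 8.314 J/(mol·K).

1.24

k_P/k_Q = (A_P/A_Q)·exp[−(E_P−E_Q)/(RT)] = (A_P/A_Q)·exp[(E_Q−E_P)/(RT)].
(E_Q−E_P)/(RT) = (197−132)×10³/(8.314×442) = 65000/3675 = 17.69.
k_P/k_Q = (9.01×10^7/3.48×10^15)·exp(17.69) = 2.589×10^-8 × 4.807×10^7 = 1.24.
Since E_P < E_Q, lowering the temperature improves selectivity toward P.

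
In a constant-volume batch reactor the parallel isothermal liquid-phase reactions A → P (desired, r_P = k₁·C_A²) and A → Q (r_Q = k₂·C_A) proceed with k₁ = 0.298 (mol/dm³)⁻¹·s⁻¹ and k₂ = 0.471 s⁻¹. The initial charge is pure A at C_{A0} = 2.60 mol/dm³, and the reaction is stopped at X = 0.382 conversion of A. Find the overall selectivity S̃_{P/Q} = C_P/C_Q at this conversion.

1.32

C_A = C_{A0}(1−X) = 1.607 mol/dm³.
Along a PFR/batch, dC_Q/dC_A = −r_Q/(r_P+r_Q) = −k₂/(k₂+k₁·C_A).
Integrating from C_{A0} to C_A: C_Q = (0.471/0.298)·ln[(0.471+0.298·2.60)/(0.471+0.298·1.61)] = 1.581·ln(1.246/0.9498) = 0.4287 mol/dm³.
Then C_P = (C_{A0}−C_A) − C_Q = 0.9932 − 0.4287 = 0.5645 mol/dm³.
S̃_{P/Q} = C_P/C_Q = 0.5645/0.4287 = 1.32.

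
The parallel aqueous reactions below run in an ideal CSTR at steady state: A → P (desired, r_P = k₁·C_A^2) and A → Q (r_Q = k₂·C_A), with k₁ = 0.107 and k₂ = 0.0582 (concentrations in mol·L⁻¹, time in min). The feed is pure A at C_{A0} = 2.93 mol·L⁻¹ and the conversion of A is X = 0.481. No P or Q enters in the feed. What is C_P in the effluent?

Exit C_A = C_{A0}(1−X) = 2.93×0.519 = 1.521 mol·L⁻¹.
A CSTR operates uniformly at the exit composition, giving r_P = 0.2474 and r_Q = 0.08850 (each k·C_A^n at C_A = 1.521).
Fraction of consumed A going to P: r_P/(r_P+r_Q) = 0.7365.
C_P = 0.7365·C_{A0}·X = 0.7365×2.93×0.481 = 1.04 mol·L⁻¹.

1.04 mol·L⁻¹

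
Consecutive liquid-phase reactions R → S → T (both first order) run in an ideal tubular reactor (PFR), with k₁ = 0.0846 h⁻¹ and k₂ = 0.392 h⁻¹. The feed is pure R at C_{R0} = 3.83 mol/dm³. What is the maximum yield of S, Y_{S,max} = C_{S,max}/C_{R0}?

Evaluating C_S at τ_opt = ln(k₂/k₁)/(k₂−k₁) gives C_{S,max}/C_{R0} = (k₁/k₂)^[k₂/(k₂−k₁)].
= (0.0846/0.392)^(0.392/(0.392−0.0846)) = (0.2158)^(1.275) = 0.1415.

0.142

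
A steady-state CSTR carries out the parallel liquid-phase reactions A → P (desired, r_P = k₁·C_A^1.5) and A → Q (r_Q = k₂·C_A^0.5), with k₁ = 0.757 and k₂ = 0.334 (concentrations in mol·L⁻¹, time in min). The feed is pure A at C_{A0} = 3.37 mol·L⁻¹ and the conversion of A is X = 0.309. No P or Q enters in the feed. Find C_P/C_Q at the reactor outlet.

5.28

Exit C_A = C_{A0}(1−X) = 3.37×0.691 = 2.329 mol·L⁻¹.
Rates in a CSTR are evaluated at the outlet concentration: r_P = 0.757×2.329^1.5 = 2.690, r_Q = 0.334×2.329^0.5 = 0.5097.
Overall selectivity = C_P/C_Q = r_Pτ/(r_Qτ) = r_P/r_Q = 5.28.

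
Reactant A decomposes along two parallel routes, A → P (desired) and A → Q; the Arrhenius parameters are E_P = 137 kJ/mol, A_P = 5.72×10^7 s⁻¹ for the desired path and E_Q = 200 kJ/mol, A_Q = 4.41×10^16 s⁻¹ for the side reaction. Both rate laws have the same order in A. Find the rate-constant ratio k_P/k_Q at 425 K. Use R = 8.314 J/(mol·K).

With equal orders, S_{P/Q} = k_P/k_Q = (A_P/A_Q)·exp[(E_Q−E_P)/(RT)].
(E_Q−E_P)/(RT) = (200−137)×10³/(8.314×425) = 63000/3533 = 17.83.
k_P/k_Q = (5.72×10^7/4.41×10^16)·exp(17.83) = 1.297×10^-9 × 5.537×10^7 = 0.0718.

0.0718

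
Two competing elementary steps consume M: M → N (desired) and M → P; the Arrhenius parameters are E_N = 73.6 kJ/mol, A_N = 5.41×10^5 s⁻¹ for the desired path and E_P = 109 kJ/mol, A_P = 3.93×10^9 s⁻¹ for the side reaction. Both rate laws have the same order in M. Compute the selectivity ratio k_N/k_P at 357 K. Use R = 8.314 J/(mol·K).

20.8

With equal orders, S_{N/P} = k_N/k_P = (A_N/A_P)·exp[(E_P−E_N)/(RT)].
(E_P−E_N)/(RT) = (109−73.6)×10³/(8.314×357) = 35400/2968 = 11.93.
k_N/k_P = (5.41×10^5/3.93×10^9)·exp(11.93) = 1.377×10^-4 × 1.513×10^5 = 20.8.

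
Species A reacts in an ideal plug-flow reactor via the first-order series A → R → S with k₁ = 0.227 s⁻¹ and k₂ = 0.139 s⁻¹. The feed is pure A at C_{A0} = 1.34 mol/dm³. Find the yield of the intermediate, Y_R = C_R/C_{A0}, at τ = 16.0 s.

0.211

Solving the coupled first-order balances gives C_R(τ) = [k₁/(k₂−k₁)]·C_{A0}·(e^(−k₁τ) − e^(−k₂τ)).
e^(−k₁τ) = e^(−0.227×16.0) = e^(−3.632) = 0.02646; e^(−k₂τ) = e^(−2.224) = 0.1082.
C_R = 0.227×1.34/(0.139−0.227) × (0.02646−0.1082) = (-3.457)×(-0.08171) = 0.2824 mol/dm³.
Y_R = C_R/C_{A0} = 0.2824/1.34 = 0.211.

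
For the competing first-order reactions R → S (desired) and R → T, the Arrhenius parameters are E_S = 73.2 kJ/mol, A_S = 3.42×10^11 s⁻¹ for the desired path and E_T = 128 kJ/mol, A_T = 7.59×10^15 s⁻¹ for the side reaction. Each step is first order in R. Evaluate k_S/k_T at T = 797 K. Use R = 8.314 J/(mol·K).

0.176

Since both paths have the same order in R, the concentration cancels and S_{S/T} = k_S/k_T = (A_S/A_T)·exp[(E_T−E_S)/(RT)].
(E_T−E_S)/(RT) = (128−73.2)×10³/(8.314×797) = 54800/6626 = 8.270.
k_S/k_T = (3.42×10^11/7.59×10^15)·exp(8.270) = 4.506×10^-5 × 3905 = 0.176.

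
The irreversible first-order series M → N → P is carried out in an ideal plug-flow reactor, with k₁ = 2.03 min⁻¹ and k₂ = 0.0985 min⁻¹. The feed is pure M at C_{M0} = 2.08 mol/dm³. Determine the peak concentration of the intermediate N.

Evaluating C_N at τ_opt = ln(k₂/k₁)/(k₂−k₁) gives C_{N,max}/C_{M0} = (k₁/k₂)^[k₂/(k₂−k₁)].
= (2.03/0.0985)^(0.0985/(0.0985−2.03)) = (20.61)^(-0.05100) = 0.8570.
C_{N,max} = 0.8570×2.08 = 1.78 mol/dm³.

1.78 mol/dm³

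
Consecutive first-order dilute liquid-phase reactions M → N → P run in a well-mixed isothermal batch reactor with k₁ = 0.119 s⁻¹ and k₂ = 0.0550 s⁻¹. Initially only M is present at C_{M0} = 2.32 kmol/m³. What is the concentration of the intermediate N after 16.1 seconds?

1.14 kmol/m³

Solving the coupled first-order balances gives C_N(t) = [k₁/(k₂−k₁)]·C_{M0}·(e^(−k₁t) − e^(−k₂t)).
e^(−k₁t) = e^(−0.119×16.1) = e^(−1.916) = 0.1472; e^(−k₂t) = e^(−0.8855) = 0.4125.
C_N = 0.119×2.32/(0.0550−0.119) × (0.1472−0.4125) = (-4.314)×(-0.2653) = 1.144 kmol/m³.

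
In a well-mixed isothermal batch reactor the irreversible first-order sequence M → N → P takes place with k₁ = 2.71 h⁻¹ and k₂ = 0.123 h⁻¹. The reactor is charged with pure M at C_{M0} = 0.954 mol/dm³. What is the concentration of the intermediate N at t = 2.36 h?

0.746 mol/dm³

The intermediate concentration in a first-order A→B→C sequence is C_N = k₁C_{M0}(e^(−k₁t) − e^(−k₂t))/(k₂−k₁).
e^(−k₁t) = e^(−2.71×2.36) = e^(−6.396) = 0.001669; e^(−k₂t) = e^(−0.2903) = 0.7481.
C_N = 2.71×0.954/(0.123−2.71) × (0.001669−0.7481) = (-0.9994)×(-0.7464) = 0.7459 mol/dm³.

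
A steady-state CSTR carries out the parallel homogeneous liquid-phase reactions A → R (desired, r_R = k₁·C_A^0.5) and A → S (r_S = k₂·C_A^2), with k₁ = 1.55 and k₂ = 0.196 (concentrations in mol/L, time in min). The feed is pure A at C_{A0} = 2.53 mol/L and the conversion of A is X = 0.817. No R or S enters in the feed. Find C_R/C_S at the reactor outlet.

Exit C_A = C_{A0}(1−X) = 2.53×0.183 = 0.4630 mol/L.
Rates in a CSTR are evaluated at the outlet concentration: r_R = 1.55×0.4630^0.5 = 1.055, r_S = 0.196×0.4630^2 = 0.04201.
Overall selectivity = C_R/C_S = r_Rτ/(r_Sτ) = r_R/r_S = 25.1.

25.1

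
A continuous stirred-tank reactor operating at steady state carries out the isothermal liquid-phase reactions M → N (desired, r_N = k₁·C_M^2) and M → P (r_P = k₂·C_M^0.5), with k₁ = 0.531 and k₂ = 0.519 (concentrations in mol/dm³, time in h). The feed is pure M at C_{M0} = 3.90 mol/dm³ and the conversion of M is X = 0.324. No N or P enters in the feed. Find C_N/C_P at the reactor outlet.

4.38

Exit C_M = C_{M0}(1−X) = 3.90×0.676 = 2.636 mol/dm³.
In a CSTR the entire volume is at exit conditions, so r_N = 0.531×2.636^2 = 3.691 and r_P = 0.519×2.636^0.5 = 0.8427.
Overall selectivity = C_N/C_P = r_Nτ/(r_Pτ) = r_N/r_P = 4.38.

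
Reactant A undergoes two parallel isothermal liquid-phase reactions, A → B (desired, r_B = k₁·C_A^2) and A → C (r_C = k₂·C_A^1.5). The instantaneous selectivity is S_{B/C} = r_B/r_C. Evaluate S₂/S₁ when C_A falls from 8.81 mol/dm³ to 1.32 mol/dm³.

S_{B/C} = (k₁/k₂)·C_A^0.5, so S₂/S₁ = (C_{A,2}/C_{A,1})^0.5.
= (1.32/8.81)^0.5 = (0.1498)^0.5 = 0.387.

0.387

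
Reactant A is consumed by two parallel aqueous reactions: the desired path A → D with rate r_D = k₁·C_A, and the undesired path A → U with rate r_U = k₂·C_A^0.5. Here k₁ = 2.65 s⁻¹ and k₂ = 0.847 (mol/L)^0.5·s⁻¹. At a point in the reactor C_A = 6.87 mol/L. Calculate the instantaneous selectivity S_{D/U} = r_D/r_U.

S_{D/U} = r_D/r_U = (k₁·C_A)/(k₂·C_A^0.5) = (k₁/k₂)·C_A^0.5.
= (2.65×6.870) / (0.847×6.870^0.5) = 18.21/2.220 = 8.20.
Since the desired path is higher order in A, keeping C_A high (PFR or concentrated feed) favours D.

8.20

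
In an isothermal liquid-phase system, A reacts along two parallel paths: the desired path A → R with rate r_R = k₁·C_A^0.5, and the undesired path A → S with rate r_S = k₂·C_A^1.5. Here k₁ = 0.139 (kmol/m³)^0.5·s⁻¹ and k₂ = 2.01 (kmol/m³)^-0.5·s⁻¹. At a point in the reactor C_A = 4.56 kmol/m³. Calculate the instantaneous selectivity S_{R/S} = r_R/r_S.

0.0152

S_{R/S} = r_R/r_S = (k₁·C_A^0.5)/(k₂·C_A^1.5) = (k₁/k₂)·C_A⁻¹.
= (0.139×4.560^0.5) / (2.01×4.560^1.5) = 0.2968/19.57 = 0.0152.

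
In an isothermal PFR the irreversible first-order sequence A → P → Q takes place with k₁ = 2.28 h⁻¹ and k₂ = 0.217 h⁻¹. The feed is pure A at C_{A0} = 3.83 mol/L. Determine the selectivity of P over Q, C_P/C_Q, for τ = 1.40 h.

4.08

The intermediate concentration in a first-order A→B→C sequence is C_P = k₁C_{A0}(e^(−k₁τ) − e^(−k₂τ))/(k₂−k₁).
e^(−k₁τ) = e^(−2.28×1.40) = e^(−3.192) = 0.04109; e^(−k₂τ) = e^(−0.3038) = 0.7380.
C_P = 2.28×3.83/(0.217−2.28) × (0.04109−0.7380) = (-4.233)×(-0.6969) = 2.950 mol/L.
C_A = C_{A0}e^(−k₁τ) = 0.1574 mol/L, so C_Q = C_{A0}−C_A−C_P = 0.7227 mol/L; C_P/C_Q = 4.08.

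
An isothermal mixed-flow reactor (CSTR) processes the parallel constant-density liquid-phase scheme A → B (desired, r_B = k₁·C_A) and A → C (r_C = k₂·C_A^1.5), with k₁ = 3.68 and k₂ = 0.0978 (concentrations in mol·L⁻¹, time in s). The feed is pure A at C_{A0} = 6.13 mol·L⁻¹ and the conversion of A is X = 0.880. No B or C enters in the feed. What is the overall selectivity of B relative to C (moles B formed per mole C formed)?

Exit C_A = C_{A0}(1−X) = 6.13×0.120 = 0.7356 mol·L⁻¹.
In a CSTR the entire volume is at exit conditions, so r_B = 3.68×0.7356 = 2.707 and r_C = 0.0978×0.7356^1.5 = 0.06170.
Overall selectivity = C_B/C_C = r_Bτ/(r_Cτ) = r_B/r_C = 43.9.

43.9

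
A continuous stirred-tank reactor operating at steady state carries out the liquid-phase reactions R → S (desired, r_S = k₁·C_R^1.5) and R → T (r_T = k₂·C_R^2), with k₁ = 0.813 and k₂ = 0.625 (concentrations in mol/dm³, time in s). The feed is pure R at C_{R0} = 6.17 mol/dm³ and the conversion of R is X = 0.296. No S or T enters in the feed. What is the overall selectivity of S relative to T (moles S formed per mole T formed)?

0.624

Exit C_R = C_{R0}(1−X) = 6.17×0.704 = 4.344 mol/dm³.
Rates in a CSTR are evaluated at the outlet concentration: r_S = 0.813×4.344^1.5 = 7.360, r_T = 0.625×4.344^2 = 11.79.
Overall selectivity = C_S/C_T = r_Sτ/(r_Tτ) = r_S/r_T = 0.624.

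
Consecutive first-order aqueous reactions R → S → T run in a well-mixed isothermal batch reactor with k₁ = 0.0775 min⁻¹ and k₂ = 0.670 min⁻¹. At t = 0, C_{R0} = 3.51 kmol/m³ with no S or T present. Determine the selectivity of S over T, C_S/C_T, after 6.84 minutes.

For first-order series with pure R initially, C_S(t) = k₁C_{R0}/(k₂−k₁)·(e^(−k₁t) − e^(−k₂t)).
e^(−k₁t) = e^(−0.0775×6.84) = e^(−0.5301) = 0.5885; e^(−k₂t) = e^(−4.583) = 0.01023.
C_S = 0.0775×3.51/(0.670−0.0775) × (0.5885−0.01023) = 0.4591×0.5783 = 0.2655 kmol/m³.
C_R = C_{R0}e^(−k₁t) = 2.066 kmol/m³, so C_T = C_{R0}−C_R−C_S = 1.179 kmol/m³; C_S/C_T = 0.225.

0.225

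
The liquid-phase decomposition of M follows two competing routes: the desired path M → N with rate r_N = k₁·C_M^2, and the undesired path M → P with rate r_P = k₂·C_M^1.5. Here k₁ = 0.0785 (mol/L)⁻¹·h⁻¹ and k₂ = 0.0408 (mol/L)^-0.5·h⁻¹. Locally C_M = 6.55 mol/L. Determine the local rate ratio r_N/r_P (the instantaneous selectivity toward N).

4.92

S_{N/P} = r_N/r_P = (k₁·C_M^2)/(k₂·C_M^1.5) = (k₁/k₂)·C_M^0.5.
= (0.0785×6.550^2) / (0.0408×6.550^1.5) = 3.368/0.6839 = 4.92.
Since the desired path is higher order in M, keeping C_M high (PFR or concentrated feed) favours N.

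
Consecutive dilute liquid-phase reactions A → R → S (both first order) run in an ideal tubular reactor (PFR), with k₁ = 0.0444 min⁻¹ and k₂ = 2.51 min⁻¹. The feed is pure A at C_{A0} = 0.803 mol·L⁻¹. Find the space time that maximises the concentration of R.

1.64 min

For first-order series the maximum of C_R occurs at τ_opt = ln(k₂/k₁)/(k₂−k₁).
= ln(2.51/0.0444)/(2.51−0.0444) = ln(56.53)/2.466 = 4.035/2.466 = 1.64 min.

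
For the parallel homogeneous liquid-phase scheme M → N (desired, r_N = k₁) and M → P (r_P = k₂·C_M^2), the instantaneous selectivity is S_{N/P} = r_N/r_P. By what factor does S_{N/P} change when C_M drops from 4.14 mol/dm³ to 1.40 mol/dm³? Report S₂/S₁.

S_{N/P} = (k₁/k₂)·C_M^-2, so S₂/S₁ = (C_{M,2}/C_{M,1})^-2.
= (1.40/4.14)^(-2) = (0.3382)^(-2) = 8.74.

8.74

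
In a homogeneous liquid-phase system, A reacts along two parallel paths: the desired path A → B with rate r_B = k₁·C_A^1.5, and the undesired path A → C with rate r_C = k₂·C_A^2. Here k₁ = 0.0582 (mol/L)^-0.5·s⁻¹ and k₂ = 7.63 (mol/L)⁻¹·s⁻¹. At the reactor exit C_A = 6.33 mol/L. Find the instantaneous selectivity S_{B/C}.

S_{B/C} = r_B/r_C = (k₁·C_A^1.5)/(k₂·C_A^2) = (k₁/k₂)·C_A^-0.5.
= (0.0582×6.330^1.5) / (7.63×6.330^2) = 0.9269/305.7 = 0.00303.
The undesired path is higher order in A, so low C_A (CSTR or dilute feed) favours B.

0.00303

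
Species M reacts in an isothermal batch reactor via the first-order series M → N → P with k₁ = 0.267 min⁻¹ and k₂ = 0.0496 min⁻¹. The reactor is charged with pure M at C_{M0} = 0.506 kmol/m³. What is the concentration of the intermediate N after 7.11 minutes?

0.344 kmol/m³

The intermediate concentration in a first-order A→B→C sequence is C_N = k₁C_{M0}(e^(−k₁t) − e^(−k₂t))/(k₂−k₁).
e^(−k₁t) = e^(−0.267×7.11) = e^(−1.898) = 0.1498; e^(−k₂t) = e^(−0.3527) = 0.7028.
C_N = 0.267×0.506/(0.0496−0.267) × (0.1498−0.7028) = (-0.6214)×(-0.5530) = 0.3437 kmol/m³.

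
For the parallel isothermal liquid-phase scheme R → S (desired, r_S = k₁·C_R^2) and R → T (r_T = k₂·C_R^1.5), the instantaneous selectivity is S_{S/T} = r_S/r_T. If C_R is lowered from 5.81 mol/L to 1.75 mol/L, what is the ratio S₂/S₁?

0.549

S_{S/T} = (k₁/k₂)·C_R^0.5, so S₂/S₁ = (C_{R,2}/C_{R,1})^0.5.
= (1.75/5.81)^0.5 = (0.3012)^0.5 = 0.549.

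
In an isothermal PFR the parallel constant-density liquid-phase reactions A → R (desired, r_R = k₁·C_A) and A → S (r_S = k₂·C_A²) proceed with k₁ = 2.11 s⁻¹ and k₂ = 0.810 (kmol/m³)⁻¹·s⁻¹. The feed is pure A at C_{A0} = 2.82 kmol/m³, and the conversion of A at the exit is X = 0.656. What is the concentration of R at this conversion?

C_A = C_{A0}(1−X) = 0.9701 kmol/m³.
Along a PFR/batch, dC_R/dC_A = −r_R/(r_R+r_S) = −k₁/(k₁+k₂·C_A).
Integrating from C_{A0} to C_A: C_R = (2.11/0.810)·ln[(2.11+0.810·2.82)/(2.11+0.810·0.970)] = 2.605·ln(4.394/2.896) = 1.086 kmol/m³.

1.09 kmol/m³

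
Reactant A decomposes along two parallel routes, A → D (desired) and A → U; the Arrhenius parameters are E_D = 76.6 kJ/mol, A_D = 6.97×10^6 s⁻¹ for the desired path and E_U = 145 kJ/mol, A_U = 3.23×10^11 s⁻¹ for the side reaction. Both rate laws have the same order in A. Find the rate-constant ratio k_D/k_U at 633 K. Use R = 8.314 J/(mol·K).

9.52

k_D/k_U = (A_D/A_U)·exp[−(E_D−E_U)/(RT)] = (A_D/A_U)·exp[(E_U−E_D)/(RT)].
(E_U−E_D)/(RT) = (145−76.6)×10³/(8.314×633) = 68400/5263 = 13.00.
k_D/k_U = (6.97×10^6/3.23×10^11)·exp(13.00) = 2.158×10^-5 × 4.411×10^5 = 9.52.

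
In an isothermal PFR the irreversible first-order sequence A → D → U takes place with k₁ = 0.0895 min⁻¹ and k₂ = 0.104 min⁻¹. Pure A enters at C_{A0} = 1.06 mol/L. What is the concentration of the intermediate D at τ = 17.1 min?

0.311 mol/L

Solving the coupled first-order balances gives C_D(τ) = [k₁/(k₂−k₁)]·C_{A0}·(e^(−k₁τ) − e^(−k₂τ)).
e^(−k₁τ) = e^(−0.0895×17.1) = e^(−1.530) = 0.2164; e^(−k₂τ) = e^(−1.778) = 0.1689.
C_D = 0.0895×1.06/(0.104−0.0895) × (0.2164−0.1689) = 6.543×0.04753 = 0.3110 mol/L.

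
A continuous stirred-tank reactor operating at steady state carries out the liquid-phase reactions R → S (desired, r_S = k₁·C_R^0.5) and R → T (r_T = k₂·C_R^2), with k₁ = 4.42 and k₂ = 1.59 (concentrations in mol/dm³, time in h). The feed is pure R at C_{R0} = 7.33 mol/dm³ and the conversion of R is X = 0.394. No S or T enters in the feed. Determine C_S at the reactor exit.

0.661 mol/dm³

Exit C_R = C_{R0}(1−X) = 7.33×0.606 = 4.442 mol/dm³.
In a CSTR the entire volume is at exit conditions, so r_S = 4.42×4.442^0.5 = 9.316 and r_T = 1.59×4.442^2 = 31.37.
Fraction of consumed R going to S: r_S/(r_S+r_T) = 0.2290.
C_S = 0.2290·C_{R0}·X = 0.2290×7.33×0.394 = 0.661 mol/dm³.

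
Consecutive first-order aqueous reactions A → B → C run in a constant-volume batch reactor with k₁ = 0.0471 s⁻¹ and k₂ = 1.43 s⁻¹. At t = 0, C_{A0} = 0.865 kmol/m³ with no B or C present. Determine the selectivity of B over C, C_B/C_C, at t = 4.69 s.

For first-order series with pure A initially, C_B(t) = k₁C_{A0}/(k₂−k₁)·(e^(−k₁t) − e^(−k₂t)).
e^(−k₁t) = e^(−0.0471×4.69) = e^(−0.2209) = 0.8018; e^(−k₂t) = e^(−6.707) = 0.001223.
C_B = 0.0471×0.865/(1.43−0.0471) × (0.8018−0.001223) = 0.02946×0.8006 = 0.02359 kmol/m³.
C_A = C_{A0}e^(−k₁t) = 0.6936 kmol/m³, so C_C = C_{A0}−C_A−C_B = 0.1479 kmol/m³; C_B/C_C = 0.160.

0.160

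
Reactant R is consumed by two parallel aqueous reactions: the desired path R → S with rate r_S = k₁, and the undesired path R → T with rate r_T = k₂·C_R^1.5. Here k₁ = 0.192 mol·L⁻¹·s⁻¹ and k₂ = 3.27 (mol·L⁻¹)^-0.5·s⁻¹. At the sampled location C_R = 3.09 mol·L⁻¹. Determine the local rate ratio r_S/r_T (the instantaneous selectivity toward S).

S_{S/T} = r_S/r_T = (k₁)/(k₂·C_R^1.5) = (k₁/k₂)·C_R^-1.5.
= (0.192) / (3.27×3.090^1.5) = 0.1920/17.76 = 0.0108.
The undesired path is higher order in R, so low C_R (CSTR or dilute feed) favours S.

0.0108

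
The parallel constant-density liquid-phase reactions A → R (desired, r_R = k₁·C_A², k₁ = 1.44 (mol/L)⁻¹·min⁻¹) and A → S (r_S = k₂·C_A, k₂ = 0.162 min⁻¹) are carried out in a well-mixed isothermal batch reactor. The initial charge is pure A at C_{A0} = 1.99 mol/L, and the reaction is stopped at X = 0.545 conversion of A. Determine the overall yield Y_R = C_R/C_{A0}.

0.504

C_A = C_{A0}(1−X) = 0.9054 mol/L.
Along a PFR/batch, dC_S/dC_A = −r_S/(r_R+r_S) = −k₂/(k₂+k₁·C_A).
Integrating from C_{A0} to C_A: C_S = (0.162/1.44)·ln[(0.162+1.44·1.99)/(0.162+1.44·0.905)] = 0.1125·ln(3.028/1.466) = 0.08160 mol/L.
Then C_R = (C_{A0}−C_A) − C_S = 1.085 − 0.08160 = 1.003 mol/L.
Y_R = C_R/C_{A0} = 1.003/1.99 = 0.504.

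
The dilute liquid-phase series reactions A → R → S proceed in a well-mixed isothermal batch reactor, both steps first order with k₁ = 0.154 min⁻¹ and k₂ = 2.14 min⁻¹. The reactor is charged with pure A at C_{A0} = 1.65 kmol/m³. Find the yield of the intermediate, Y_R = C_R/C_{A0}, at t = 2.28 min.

0.0540

The intermediate concentration in a first-order A→B→C sequence is C_R = k₁C_{A0}(e^(−k₁t) − e^(−k₂t))/(k₂−k₁).
e^(−k₁t) = e^(−0.154×2.28) = e^(−0.3511) = 0.7039; e^(−k₂t) = e^(−4.879) = 0.007603.
C_R = 0.154×1.65/(2.14−0.154) × (0.7039−0.007603) = 0.1279×0.6963 = 0.08909 kmol/m³.
Y_R = C_R/C_{A0} = 0.08909/1.65 = 0.0540.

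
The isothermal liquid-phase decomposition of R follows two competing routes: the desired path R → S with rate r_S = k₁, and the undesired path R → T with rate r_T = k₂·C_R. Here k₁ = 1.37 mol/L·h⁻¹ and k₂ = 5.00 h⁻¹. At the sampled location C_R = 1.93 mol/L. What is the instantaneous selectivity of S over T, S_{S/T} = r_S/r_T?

S_{S/T} = r_S/r_T = (k₁)/(k₂·C_R) = (k₁/k₂)·C_R⁻¹.
= (1.37) / (5.00×1.930) = 1.370/9.650 = 0.142.

0.142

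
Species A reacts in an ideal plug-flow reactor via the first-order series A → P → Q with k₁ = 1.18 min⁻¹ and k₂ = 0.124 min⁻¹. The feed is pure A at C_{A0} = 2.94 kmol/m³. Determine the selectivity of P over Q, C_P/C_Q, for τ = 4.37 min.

1.83

The intermediate concentration in a first-order A→B→C sequence is C_P = k₁C_{A0}(e^(−k₁τ) − e^(−k₂τ))/(k₂−k₁).
e^(−k₁τ) = e^(−1.18×4.37) = e^(−5.157) = 0.005761; e^(−k₂τ) = e^(−0.5419) = 0.5817.
C_P = 1.18×2.94/(0.124−1.18) × (0.005761−0.5817) = (-3.285)×(-0.5759) = 1.892 kmol/m³.
C_A = C_{A0}e^(−k₁τ) = 0.01694 kmol/m³, so C_Q = C_{A0}−C_A−C_P = 1.031 kmol/m³; C_P/C_Q = 1.83.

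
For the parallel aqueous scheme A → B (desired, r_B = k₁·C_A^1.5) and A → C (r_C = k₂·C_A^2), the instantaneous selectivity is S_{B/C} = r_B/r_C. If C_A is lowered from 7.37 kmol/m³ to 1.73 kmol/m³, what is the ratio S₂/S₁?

S_{B/C} = (k₁/k₂)·C_A^-0.5, so S₂/S₁ = (C_{A,2}/C_{A,1})^-0.5.
= (1.73/7.37)^(-0.5) = (0.2347)^(-0.5) = 2.06.
Selectivity toward B rises as C_A falls — low-concentration operation is favoured.

2.06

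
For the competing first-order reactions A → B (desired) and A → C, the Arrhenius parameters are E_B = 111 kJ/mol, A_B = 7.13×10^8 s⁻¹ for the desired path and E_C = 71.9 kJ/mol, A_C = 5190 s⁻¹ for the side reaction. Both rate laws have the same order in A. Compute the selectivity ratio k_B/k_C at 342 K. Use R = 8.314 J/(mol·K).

Since both paths have the same order in A, the concentration cancels and S_{B/C} = k_B/k_C = (A_B/A_C)·exp[(E_C−E_B)/(RT)].
(E_C−E_B)/(RT) = (71.9−111)×10³/(8.314×342) = -39100/2843 = -13.75.
k_B/k_C = (7.13×10^8/5190)·exp(-13.75) = 1.374×10^5 × 1.066×10^-6 = 0.147.

0.147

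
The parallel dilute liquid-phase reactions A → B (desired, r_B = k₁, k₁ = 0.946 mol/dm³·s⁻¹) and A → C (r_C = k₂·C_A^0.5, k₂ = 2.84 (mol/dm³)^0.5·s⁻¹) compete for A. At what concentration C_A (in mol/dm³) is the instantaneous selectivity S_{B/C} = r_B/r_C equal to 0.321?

1.08 mol/dm³

S_{B/C} = (k₁/k₂)·C_A^-0.5 ⇒ C_A = (S·k₂/k₁)^(-2).
= (0.321×2.84/0.946)^(-2) = (0.9637)^(-2) = 1.08 mol/dm³.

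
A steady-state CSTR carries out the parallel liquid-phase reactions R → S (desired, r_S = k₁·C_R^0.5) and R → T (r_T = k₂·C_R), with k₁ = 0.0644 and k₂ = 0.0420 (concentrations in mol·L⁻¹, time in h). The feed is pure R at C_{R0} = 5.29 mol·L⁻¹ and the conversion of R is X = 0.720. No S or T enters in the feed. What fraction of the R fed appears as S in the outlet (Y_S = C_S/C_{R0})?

0.401

Exit C_R = C_{R0}(1−X) = 5.29×0.280 = 1.481 mol·L⁻¹.
Rates in a CSTR are evaluated at the outlet concentration: r_S = 0.0644×1.481^0.5 = 0.07838, r_T = 0.0420×1.481 = 0.06221.
Fraction of consumed R going to S: r_S/(r_S+r_T) = 0.5575.
C_S = 0.5575·C_{R0}·X = 0.5575×5.29×0.720 = 2.12 mol·L⁻¹; Y_S = C_S/C_{R0} = 0.401.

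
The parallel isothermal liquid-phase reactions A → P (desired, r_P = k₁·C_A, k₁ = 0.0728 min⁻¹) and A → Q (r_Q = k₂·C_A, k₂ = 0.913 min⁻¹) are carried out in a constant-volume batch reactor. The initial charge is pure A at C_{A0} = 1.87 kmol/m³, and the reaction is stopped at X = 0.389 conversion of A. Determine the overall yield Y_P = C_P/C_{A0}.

0.0287

C_A = C_{A0}(1−X) = 1.143 kmol/m³.
Both paths are first order in A, so the instantaneous fraction to P is constant: dC_P/d(−C_A) = k₁/(k₁+k₂) = 0.07385.
C_P = 0.07385·(C_{A0}−C_A) = 0.07385×0.7274 = 0.0537 kmol/m³.
Y_P = C_P/C_{A0} = 0.05372/1.87 = 0.0287.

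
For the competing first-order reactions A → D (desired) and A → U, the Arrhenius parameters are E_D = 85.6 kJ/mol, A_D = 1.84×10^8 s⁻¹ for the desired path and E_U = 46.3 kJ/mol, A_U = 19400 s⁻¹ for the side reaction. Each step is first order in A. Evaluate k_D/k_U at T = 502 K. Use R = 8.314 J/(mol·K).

k_D/k_U = (A_D/A_U)·exp[−(E_D−E_U)/(RT)] = (A_D/A_U)·exp[(E_U−E_D)/(RT)].
(E_U−E_D)/(RT) = (46.3−85.6)×10³/(8.314×502) = -39300/4174 = -9.416.
k_D/k_U = (1.84×10^8/19400)·exp(-9.416) = 9485 × 8.139×10^-5 = 0.772.

0.772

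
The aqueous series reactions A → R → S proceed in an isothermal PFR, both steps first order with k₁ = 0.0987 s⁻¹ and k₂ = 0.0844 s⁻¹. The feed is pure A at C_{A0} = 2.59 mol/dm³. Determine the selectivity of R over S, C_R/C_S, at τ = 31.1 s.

The intermediate concentration in a first-order A→B→C sequence is C_R = k₁C_{A0}(e^(−k₁τ) − e^(−k₂τ))/(k₂−k₁).
e^(−k₁τ) = e^(−0.0987×31.1) = e^(−3.070) = 0.04644; e^(−k₂τ) = e^(−2.625) = 0.07245.
C_R = 0.0987×2.59/(0.0844−0.0987) × (0.04644−0.07245) = (-17.88)×(-0.02601) = 0.4650 mol/dm³.
C_A = C_{A0}e^(−k₁τ) = 0.1203 mol/dm³, so C_S = C_{A0}−C_A−C_R = 2.005 mol/dm³; C_R/C_S = 0.232.

0.232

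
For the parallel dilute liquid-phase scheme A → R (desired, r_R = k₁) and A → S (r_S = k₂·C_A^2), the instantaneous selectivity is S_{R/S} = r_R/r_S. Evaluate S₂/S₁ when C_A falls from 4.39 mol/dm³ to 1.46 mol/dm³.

S_{R/S} = (k₁/k₂)·C_A^-2, so S₂/S₁ = (C_{A,2}/C_{A,1})^-2.
= (1.46/4.39)^(-2) = (0.3326)^(-2) = 9.04.

9.04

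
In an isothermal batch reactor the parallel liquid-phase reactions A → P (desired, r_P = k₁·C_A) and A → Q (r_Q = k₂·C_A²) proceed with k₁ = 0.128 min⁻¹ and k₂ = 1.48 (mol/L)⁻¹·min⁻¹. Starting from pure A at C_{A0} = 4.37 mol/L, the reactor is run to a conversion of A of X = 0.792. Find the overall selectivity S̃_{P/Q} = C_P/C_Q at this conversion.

C_A = C_{A0}(1−X) = 0.9090 mol/L.
Along a PFR/batch, dC_P/dC_A = −r_P/(r_P+r_Q) = −k₁/(k₁+k₂·C_A).
Integrating from C_{A0} to C_A: C_P = (0.128/1.48)·ln[(0.128+1.48·4.37)/(0.128+1.48·0.909)] = 0.08649·ln(6.596/1.473) = 0.1296 mol/L.
C_Q = (C_{A0}−C_A)−C_P = 3.331 mol/L; S̃_{P/Q} = 0.1296/3.331 = 0.0389.

0.0389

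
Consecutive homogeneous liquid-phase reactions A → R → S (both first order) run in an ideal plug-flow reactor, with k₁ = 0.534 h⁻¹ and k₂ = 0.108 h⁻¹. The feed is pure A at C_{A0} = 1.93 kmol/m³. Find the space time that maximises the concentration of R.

The intermediate peaks when r₁ = r₂, i.e. k₁e^(−k₁τ) = k₂e^(−k₂τ), giving τ_opt = ln(k₂/k₁)/(k₂−k₁).
= ln(0.108/0.534)/(0.108−0.534) = ln(0.2022)/-0.4260 = -1.598/-0.4260 = 3.75 h.

3.75 h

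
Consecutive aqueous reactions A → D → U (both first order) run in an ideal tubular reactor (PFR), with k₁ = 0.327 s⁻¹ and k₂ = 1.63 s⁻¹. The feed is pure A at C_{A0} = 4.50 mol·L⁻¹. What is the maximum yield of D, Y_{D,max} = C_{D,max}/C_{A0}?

For a first-order series the maximum intermediate yield is C_{D,max}/C_{A0} = (k₁/k₂)^[k₂/(k₂−k₁)].
= (0.327/1.63)^(1.63/(1.63−0.327)) = (0.2006)^(1.251) = 0.1341.

0.134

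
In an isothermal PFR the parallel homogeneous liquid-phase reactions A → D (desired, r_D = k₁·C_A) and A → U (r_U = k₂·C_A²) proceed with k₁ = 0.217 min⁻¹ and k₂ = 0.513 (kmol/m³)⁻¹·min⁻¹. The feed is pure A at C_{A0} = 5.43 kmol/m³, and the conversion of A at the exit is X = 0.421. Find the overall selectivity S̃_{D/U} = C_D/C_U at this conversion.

0.101

C_A = C_{A0}(1−X) = 3.144 kmol/m³.
Along a PFR/batch, dC_D/dC_A = −r_D/(r_D+r_U) = −k₁/(k₁+k₂·C_A).
Integrating from C_{A0} to C_A: C_D = (0.217/0.513)·ln[(0.217+0.513·5.43)/(0.217+0.513·3.14)] = 0.4230·ln(3.003/1.830) = 0.2095 kmol/m³.
C_U = (C_{A0}−C_A)−C_D = 2.077 kmol/m³; S̃_{D/U} = 0.2095/2.077 = 0.101.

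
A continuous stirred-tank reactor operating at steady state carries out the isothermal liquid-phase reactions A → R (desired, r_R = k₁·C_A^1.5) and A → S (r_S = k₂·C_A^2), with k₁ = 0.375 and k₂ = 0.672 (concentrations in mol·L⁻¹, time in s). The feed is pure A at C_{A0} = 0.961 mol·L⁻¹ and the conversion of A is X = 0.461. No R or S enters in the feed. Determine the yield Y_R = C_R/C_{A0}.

0.201

Exit C_A = C_{A0}(1−X) = 0.961×0.539 = 0.5180 mol·L⁻¹.
Rates in a CSTR are evaluated at the outlet concentration: r_R = 0.375×0.5180^1.5 = 0.1398, r_S = 0.672×0.5180^2 = 0.1803.
Fraction of consumed A going to R: r_R/(r_R+r_S) = 0.4367.
C_R = 0.4367·C_{A0}·X = 0.4367×0.961×0.461 = 0.193 mol·L⁻¹; Y_R = C_R/C_{A0} = 0.201.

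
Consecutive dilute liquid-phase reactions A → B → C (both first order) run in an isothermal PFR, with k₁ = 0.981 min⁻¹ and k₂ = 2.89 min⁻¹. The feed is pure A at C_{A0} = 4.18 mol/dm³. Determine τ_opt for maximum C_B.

0.566 min

For first-order series the maximum of C_B occurs at τ_opt = ln(k₂/k₁)/(k₂−k₁).
= ln(2.89/0.981)/(2.89−0.981) = ln(2.946)/1.909 = 1.080/1.909 = 0.566 min.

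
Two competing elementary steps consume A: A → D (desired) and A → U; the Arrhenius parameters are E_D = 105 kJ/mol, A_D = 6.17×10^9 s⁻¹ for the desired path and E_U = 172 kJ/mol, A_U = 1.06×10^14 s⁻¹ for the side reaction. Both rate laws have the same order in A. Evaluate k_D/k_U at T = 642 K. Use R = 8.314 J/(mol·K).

16.5

Since both paths have the same order in A, the concentration cancels and S_{D/U} = k_D/k_U = (A_D/A_U)·exp[(E_U−E_D)/(RT)].
(E_U−E_D)/(RT) = (172−105)×10³/(8.314×642) = 67000/5338 = 12.55.
k_D/k_U = (6.17×10^9/1.06×10^14)·exp(12.55) = 5.821×10^-5 × 2.828×10^5 = 16.5.
Since E_D < E_U, lowering the temperature improves selectivity toward D.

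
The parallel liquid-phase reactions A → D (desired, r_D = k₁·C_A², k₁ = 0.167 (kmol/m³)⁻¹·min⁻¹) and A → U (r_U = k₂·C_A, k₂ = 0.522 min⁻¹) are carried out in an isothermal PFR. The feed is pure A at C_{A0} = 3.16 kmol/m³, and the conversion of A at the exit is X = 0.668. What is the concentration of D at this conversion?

0.832 kmol/m³

C_A = C_{A0}(1−X) = 1.049 kmol/m³.
Along a PFR/batch, dC_U/dC_A = −r_U/(r_D+r_U) = −k₂/(k₂+k₁·C_A).
Integrating from C_{A0} to C_A: C_U = (0.522/0.167)·ln[(0.522+0.167·3.16)/(0.522+0.167·1.05)] = 3.126·ln(1.050/0.6972) = 1.279 kmol/m³.
Then C_D = (C_{A0}−C_A) − C_U = 2.111 − 1.279 = 0.8318 kmol/m³.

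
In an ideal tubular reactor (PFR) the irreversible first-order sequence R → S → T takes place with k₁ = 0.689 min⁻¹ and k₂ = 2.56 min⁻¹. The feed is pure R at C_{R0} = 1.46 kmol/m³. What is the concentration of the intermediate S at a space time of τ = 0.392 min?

0.213 kmol/m³

For first-order series with pure R initially, C_S(τ) = k₁C_{R0}/(k₂−k₁)·(e^(−k₁τ) − e^(−k₂τ)).
e^(−k₁τ) = e^(−0.689×0.392) = e^(−0.2701) = 0.7633; e^(−k₂τ) = e^(−1.004) = 0.3666.
C_S = 0.689×1.46/(2.56−0.689) × (0.7633−0.3666) = 0.5376×0.3967 = 0.2133 kmol/m³.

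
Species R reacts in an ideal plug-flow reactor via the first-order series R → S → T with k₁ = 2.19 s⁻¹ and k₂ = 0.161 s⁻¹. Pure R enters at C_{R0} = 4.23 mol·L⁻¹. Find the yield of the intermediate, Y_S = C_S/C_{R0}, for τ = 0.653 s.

The intermediate concentration in a first-order A→B→C sequence is C_S = k₁C_{R0}(e^(−k₁τ) − e^(−k₂τ))/(k₂−k₁).
e^(−k₁τ) = e^(−2.19×0.653) = e^(−1.430) = 0.2393; e^(−k₂τ) = e^(−0.1051) = 0.9002.
C_S = 2.19×4.23/(0.161−2.19) × (0.2393−0.9002) = (-4.566)×(-0.6609) = 3.017 mol·L⁻¹.
Y_S = C_S/C_{R0} = 3.017/4.23 = 0.713.

0.713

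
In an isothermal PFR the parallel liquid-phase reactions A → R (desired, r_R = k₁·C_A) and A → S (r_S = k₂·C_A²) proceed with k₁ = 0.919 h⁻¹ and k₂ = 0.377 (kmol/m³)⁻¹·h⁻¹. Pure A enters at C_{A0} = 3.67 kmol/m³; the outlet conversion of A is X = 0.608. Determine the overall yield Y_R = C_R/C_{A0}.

0.302

C_A = C_{A0}(1−X) = 1.439 kmol/m³.
Along a PFR/batch, dC_R/dC_A = −r_R/(r_R+r_S) = −k₁/(k₁+k₂·C_A).
Integrating from C_{A0} to C_A: C_R = (0.919/0.377)·ln[(0.919+0.377·3.67)/(0.919+0.377·1.44)] = 2.438·ln(2.303/1.461) = 1.108 kmol/m³.
Y_R = C_R/C_{A0} = 1.108/3.67 = 0.302.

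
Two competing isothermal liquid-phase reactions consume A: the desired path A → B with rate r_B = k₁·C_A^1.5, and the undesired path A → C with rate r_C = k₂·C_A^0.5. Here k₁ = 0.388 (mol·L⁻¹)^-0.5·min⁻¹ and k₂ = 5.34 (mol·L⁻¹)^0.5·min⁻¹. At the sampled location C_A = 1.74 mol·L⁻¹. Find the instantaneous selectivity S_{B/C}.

S_{B/C} = r_B/r_C = (k₁·C_A^1.5)/(k₂·C_A^0.5) = (k₁/k₂)·C_A.
= (0.388×1.740^1.5) / (5.34×1.740^0.5) = 0.8905/7.044 = 0.126.

0.126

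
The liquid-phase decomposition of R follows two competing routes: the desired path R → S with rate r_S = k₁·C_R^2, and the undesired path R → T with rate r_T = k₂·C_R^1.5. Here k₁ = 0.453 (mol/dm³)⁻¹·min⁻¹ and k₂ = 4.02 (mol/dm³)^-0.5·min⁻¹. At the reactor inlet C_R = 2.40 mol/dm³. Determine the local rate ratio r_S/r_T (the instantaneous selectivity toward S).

S_{S/T} = r_S/r_T = (k₁·C_R^2)/(k₂·C_R^1.5) = (k₁/k₂)·C_R^0.5.
= (0.453×2.400^2) / (4.02×2.400^1.5) = 2.609/14.95 = 0.175.

0.175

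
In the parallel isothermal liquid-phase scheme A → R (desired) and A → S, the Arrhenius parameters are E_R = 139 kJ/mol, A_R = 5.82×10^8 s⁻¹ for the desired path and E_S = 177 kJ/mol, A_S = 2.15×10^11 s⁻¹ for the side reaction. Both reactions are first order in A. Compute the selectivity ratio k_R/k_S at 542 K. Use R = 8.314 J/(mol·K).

Since both paths have the same order in A, the concentration cancels and S_{R/S} = k_R/k_S = (A_R/A_S)·exp[(E_S−E_R)/(RT)].
(E_S−E_R)/(RT) = (177−139)×10³/(8.314×542) = 38000/4506 = 8.433.
k_R/k_S = (5.82×10^8/2.15×10^11)·exp(8.433) = 0.002707 × 4596 = 12.4.

12.4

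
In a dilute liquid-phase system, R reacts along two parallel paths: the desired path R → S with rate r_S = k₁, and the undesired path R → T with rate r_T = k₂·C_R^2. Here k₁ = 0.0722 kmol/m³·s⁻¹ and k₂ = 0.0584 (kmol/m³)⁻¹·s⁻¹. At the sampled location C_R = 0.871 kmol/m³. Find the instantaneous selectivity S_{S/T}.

1.63

S_{S/T} = r_S/r_T = (k₁)/(k₂·C_R^2) = (k₁/k₂)·C_R^-2.
= (0.0722) / (0.0584×0.8710^2) = 0.07220/0.04430 = 1.63.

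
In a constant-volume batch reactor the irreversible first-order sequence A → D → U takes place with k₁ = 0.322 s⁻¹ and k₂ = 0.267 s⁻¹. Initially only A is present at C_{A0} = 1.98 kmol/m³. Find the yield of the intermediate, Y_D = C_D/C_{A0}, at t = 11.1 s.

For first-order series with pure A initially, C_D(t) = k₁C_{A0}/(k₂−k₁)·(e^(−k₁t) − e^(−k₂t)).
e^(−k₁t) = e^(−0.322×11.1) = e^(−3.574) = 0.02804; e^(−k₂t) = e^(−2.964) = 0.05163.
C_D = 0.322×1.98/(0.267−0.322) × (0.02804−0.05163) = (-11.59)×(-0.02359) = 0.2735 kmol/m³.
Y_D = C_D/C_{A0} = 0.2735/1.98 = 0.138.

0.138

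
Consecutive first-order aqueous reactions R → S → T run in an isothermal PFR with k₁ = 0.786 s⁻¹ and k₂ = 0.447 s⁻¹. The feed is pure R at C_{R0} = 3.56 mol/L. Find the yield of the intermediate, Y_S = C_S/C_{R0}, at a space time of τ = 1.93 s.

0.470

For first-order series with pure R initially, C_S(τ) = k₁C_{R0}/(k₂−k₁)·(e^(−k₁τ) − e^(−k₂τ)).
e^(−k₁τ) = e^(−0.786×1.93) = e^(−1.517) = 0.2194; e^(−k₂τ) = e^(−0.8627) = 0.4220.
C_S = 0.786×3.56/(0.447−0.786) × (0.2194−0.4220) = (-8.254)×(-0.2026) = 1.673 mol/L.
Y_S = C_S/C_{R0} = 1.673/3.56 = 0.470.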